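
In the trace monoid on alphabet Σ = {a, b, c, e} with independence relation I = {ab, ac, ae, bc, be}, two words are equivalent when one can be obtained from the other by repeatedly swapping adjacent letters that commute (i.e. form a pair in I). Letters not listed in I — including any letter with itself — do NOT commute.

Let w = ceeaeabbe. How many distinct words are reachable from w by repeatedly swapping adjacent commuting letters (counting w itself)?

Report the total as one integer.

756

#0=c has no predecessor
#1=e depends on [0:c]
#2=e depends on [1:e]
#3=a has no predecessor
#4=e depends on [2:e]
#5=a depends on [3:a]
#6=b has no predecessor
#7=b depends on [6:b]
#8=e depends on [4:e]
sources: [0:c, 3:a, 6:b]
N(rest) = Σ N(rest − s) over sources s of rest; N(one piece) = 1:
  size 1 → [5]=1  [7]=1  [8]=1
  size 2 → [3,5]=1  [4,8]=1  [5,7]=2  [5,8]=2  [6,7]=1  [7,8]=2
  size 3 → [2,4,8]=1  [3,5,7]=3  [3,5,8]=3  [4,5,8]=3  [4,7,8]=3  [5,6,7]=3  [5,7,8]=6  [6,7,8]=3
  size 4 → [1,2,4,8]=1  [2,4,5,8]=4  [2,4,7,8]=4  [3,4,5,8]=6  [3,5,6,7]=6  [3,5,7,8]=12  [4,5,7,8]=12  [4,6,7,8]=6  [5,6,7,8]=12
  size 5 → [0,1,2,4,8]=1  [1,2,4,5,8]=5  [1,2,4,7,8]=5  [2,3,4,5,8]=10  [2,4,5,7,8]=20  [2,4,6,7,8]=10  [3,4,5,7,8]=30  [3,5,6,7,8]=30  [4,5,6,7,8]=30
  size 6 → [0,1,2,4,5,8]=6  [0,1,2,4,7,8]=6  [1,2,3,4,5,8]=15  [1,2,4,5,7,8]=30  [1,2,4,6,7,8]=15  [2,3,4,5,7,8]=60  [2,4,5,6,7,8]=60  [3,4,5,6,7,8]=90
  size 7 → [0,1,2,3,4,5,8]=21  [0,1,2,4,5,7,8]=42  [0,1,2,4,6,7,8]=21  [1,2,3,4,5,7,8]=105  [1,2,4,5,6,7,8]=105  [2,3,4,5,6,7,8]=210
  first=0(c) contributes 420
  first=3(a) contributes 168
  first=6(b) contributes 168
|[w]| = 756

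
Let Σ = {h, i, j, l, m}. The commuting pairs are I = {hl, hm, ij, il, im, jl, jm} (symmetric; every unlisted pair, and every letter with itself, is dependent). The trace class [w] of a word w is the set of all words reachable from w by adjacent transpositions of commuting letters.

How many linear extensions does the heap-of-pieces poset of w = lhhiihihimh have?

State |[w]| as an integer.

55

#0=l has no predecessor
#1=h has no predecessor
#2=h depends on [1:h]
#3=i depends on [2:h]
#4=i depends on [3:i]
#5=h depends on [4:i]
#6=i depends on [5:h]
#7=h depends on [6:i]
#8=i depends on [7:h]
#9=m depends on [0:l]
#10=h depends on [8:i]
sources: [0:l, 1:h]
N(rest) = Σ N(rest − s) over sources s of rest; N(one piece) = 1:
  size 1 → [9]=1  [10]=1
  size 2 → [0,9]=1  [8,10]=1  [9,10]=2
  size 3 → [0,9,10]=3  [7,8,10]=1  [8,9,10]=3
  size 4 → [0,8,9,10]=6  [6,7,8,10]=1  [7,8,9,10]=4
  size 5 → [0,7,8,9,10]=10  [5,6,7,8,10]=1  [6,7,8,9,10]=5
  size 6 → [0,6,7,8,9,10]=15  [4,5,6,7,8,10]=1  [5,6,7,8,9,10]=6
  size 7 → [0,5,6,7,8,9,10]=21  [3,4,5,6,7,8,10]=1  [4,5,6,7,8,9,10]=7
  size 8 → [0,4,5,6,7,8,9,10]=28  [2,3,4,5,6,7,8,10]=1  [3,4,5,6,7,8,9,10]=8
  size 9 → [0,3,4,5,6,7,8,9,10]=36  [1,2,3,4,5,6,7,8,10]=1  [2,3,4,5,6,7,8,9,10]=9
  first=0(l) contributes 10
  first=1(h) contributes 45
|[w]| = 55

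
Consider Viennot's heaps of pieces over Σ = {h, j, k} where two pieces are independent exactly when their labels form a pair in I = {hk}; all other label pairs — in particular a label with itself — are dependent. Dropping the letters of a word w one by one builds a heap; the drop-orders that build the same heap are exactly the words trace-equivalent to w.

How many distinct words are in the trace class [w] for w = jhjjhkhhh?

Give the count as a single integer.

#0=j has no predecessor
#1=h depends on [0:j]
#2=j depends on [1:h]
#3=j depends on [2:j]
#4=h depends on [3:j]
#5=k depends on [3:j]
#6=h depends on [4:h]
#7=h depends on [6:h]
#8=h depends on [7:h]
sources: [0:j]
N(rest) = Σ N(rest − s) over sources s of rest; N(one piece) = 1:
  size 1 → [5]=1  [8]=1
  size 2 → [5,8]=2  [7,8]=1
  size 3 → [5,7,8]=3  [6,7,8]=1
  size 4 → [4,6,7,8]=1  [5,6,7,8]=4
  size 5 → [4,5,6,7,8]=5
  size 6 → [3,4,5,6,7,8]=5
  size 7 → [2,3,4,5,6,7,8]=5
  first=0(j) contributes 5

5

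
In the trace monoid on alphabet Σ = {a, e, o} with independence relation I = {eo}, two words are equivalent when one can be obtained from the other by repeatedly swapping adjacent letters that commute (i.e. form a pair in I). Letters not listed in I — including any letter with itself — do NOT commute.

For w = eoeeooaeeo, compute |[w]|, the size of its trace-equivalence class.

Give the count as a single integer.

0(e) covers ∅
1(o) covers ∅
2(e) covers 0:e
3(e) covers 2:e
4(o) covers 1:o
5(o) covers 4:o
6(a) covers 3:e, 5:o
7(e) covers 6:a
8(e) covers 7:e
9(o) covers 6:a
floor of heap: 0:e, 1:o
completions by unplaced set U, small U first (add the entries for U minus each lowest piece of U):
  |U|=1: {8}:1  {9}:1
  |U|=2: {7,8}:1  {8,9}:2
  |U|=3: {7,8,9}:3
  |U|=4: {6,7,8,9}:3
  |U|=5: {3,6,7,8,9}:3  {5,6,7,8,9}:3
  |U|=6: {2,3,6,7,8,9}:3  {3,5,6,7,8,9}:6  {4,5,6,7,8,9}:3
  |U|=7: {0,2,3,6,7,8,9}:3  {1,4,5,6,7,8,9}:3  {2,3,5,6,7,8,9}:9  {3,4,5,6,7,8,9}:9
  |U|=8: {0,2,3,5,6,7,8,9}:12  {1,3,4,5,6,7,8,9}:12  {2,3,4,5,6,7,8,9}:18
  start at 0(e): 30
  start at 1(o): 30
sum over floor = 60

60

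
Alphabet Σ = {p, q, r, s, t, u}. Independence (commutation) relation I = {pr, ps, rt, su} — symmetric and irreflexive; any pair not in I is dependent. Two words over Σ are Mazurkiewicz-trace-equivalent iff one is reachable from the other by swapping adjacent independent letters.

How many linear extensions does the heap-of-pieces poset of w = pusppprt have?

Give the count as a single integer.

24

drop 0:p onto floor
drop 1:u onto {0:p}
drop 2:s onto floor
drop 3:p onto {1:u}
drop 4:p onto {3:p}
drop 5:p onto {4:p}
drop 6:r onto {1:u, 2:s}
drop 7:t onto {2:s, 5:p}
ground layer = {0:p, 2:s}
drop-orders for the pieces not yet dropped (sum over which currently-grounded one goes next):
  1 to go: {6} 1  {7} 1
  2 to go: {5,7} 1  {6,7} 2
  3 to go: {2,6,7} 2  {4,5,7} 1  {5,6,7} 3
  4 to go: {2,5,6,7} 5  {3,4,5,7} 1  {4,5,6,7} 4
  5 to go: {2,4,5,6,7} 9  {3,4,5,6,7} 5
  6 to go: {1,3,4,5,6,7} 5  {2,3,4,5,6,7} 14
  if 0:p drops first: 19 orders
  if 2:s drops first: 5 orders
heap linearizations: 24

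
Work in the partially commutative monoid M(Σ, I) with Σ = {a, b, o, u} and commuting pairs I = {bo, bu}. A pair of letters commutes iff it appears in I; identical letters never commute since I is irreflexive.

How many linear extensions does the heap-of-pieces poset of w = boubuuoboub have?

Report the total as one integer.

#0=b has no predecessor
#1=o has no predecessor
#2=u depends on [1:o]
#3=b depends on [0:b]
#4=u depends on [2:u]
#5=u depends on [4:u]
#6=o depends on [5:u]
#7=b depends on [3:b]
#8=o depends on [6:o]
#9=u depends on [8:o]
#10=b depends on [7:b]
sources: [0:b, 1:o]
N(rest) = Σ N(rest − s) over sources s of rest; N(one piece) = 1:
  size 1 → [9]=1  [10]=1
  size 2 → [7,10]=1  [8,9]=1  [9,10]=2
  size 3 → [3,7,10]=1  [6,8,9]=1  [7,9,10]=3  [8,9,10]=3
  size 4 → [0,3,7,10]=1  [3,7,9,10]=4  [5,6,8,9]=1  [6,8,9,10]=4  [7,8,9,10]=6
  size 5 → [0,3,7,9,10]=5  [3,7,8,9,10]=10  [4,5,6,8,9]=1  [5,6,8,9,10]=5  [6,7,8,9,10]=10
  size 6 → [0,3,7,8,9,10]=15  [2,4,5,6,8,9]=1  [3,6,7,8,9,10]=20  [4,5,6,8,9,10]=6  [5,6,7,8,9,10]=15
  size 7 → [0,3,6,7,8,9,10]=35  [1,2,4,5,6,8,9]=1  [2,4,5,6,8,9,10]=7  [3,5,6,7,8,9,10]=35  [4,5,6,7,8,9,10]=21
  size 8 → [0,3,5,6,7,8,9,10]=70  [1,2,4,5,6,8,9,10]=8  [2,4,5,6,7,8,9,10]=28  [3,4,5,6,7,8,9,10]=56
  size 9 → [0,3,4,5,6,7,8,9,10]=126  [1,2,4,5,6,7,8,9,10]=36  [2,3,4,5,6,7,8,9,10]=84
  first=0(b) contributes 120
  first=1(o) contributes 210
|[w]| = 330

330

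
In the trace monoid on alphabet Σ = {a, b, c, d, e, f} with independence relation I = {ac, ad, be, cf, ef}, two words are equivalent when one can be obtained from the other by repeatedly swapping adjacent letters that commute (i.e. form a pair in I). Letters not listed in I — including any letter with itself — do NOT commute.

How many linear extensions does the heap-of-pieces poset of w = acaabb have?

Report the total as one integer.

0(a) covers ∅
1(c) covers ∅
2(a) covers 0:a
3(a) covers 2:a
4(b) covers 1:c, 3:a
5(b) covers 4:b
floor of heap: 0:a, 1:c
completions by unplaced set U, small U first (add the entries for U minus each lowest piece of U):
  |U|=1: {5}:1
  |U|=2: {4,5}:1
  |U|=3: {1,4,5}:1  {3,4,5}:1
  |U|=4: {1,3,4,5}:2  {2,3,4,5}:1
  start at 0(a): 3
  start at 1(c): 1
sum over floor = 4

4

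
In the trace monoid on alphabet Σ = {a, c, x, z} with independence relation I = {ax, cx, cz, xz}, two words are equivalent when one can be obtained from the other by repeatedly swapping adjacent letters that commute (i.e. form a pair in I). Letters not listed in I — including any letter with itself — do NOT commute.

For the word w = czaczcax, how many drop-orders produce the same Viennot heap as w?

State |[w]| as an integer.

piece 0:c — minimal
piece 1:z — minimal
piece 2:a rests on {0:c, 1:z}
piece 3:c rests on {2:a}
piece 4:z rests on {2:a}
piece 5:c rests on {3:c}
piece 6:a rests on {4:z, 5:c}
piece 7:x — minimal
minimal pieces: {0:c, 1:z, 7:x}
ways to finish when only these pieces remain (= sum over removing one remaining piece with nothing left below it):
  1 left: {6}→1  {7}→1
  2 left: {4,6}→1  {5,6}→1  {6,7}→2
  3 left: {3,5,6}→1  {4,5,6}→2  {4,6,7}→3  {5,6,7}→3
  4 left: {3,4,5,6}→3  {3,5,6,7}→4  {4,5,6,7}→8
  5 left: {2,3,4,5,6}→3  {3,4,5,6,7}→15
  6 left: {0,2,3,4,5,6}→3  {1,2,3,4,5,6}→3  {2,3,4,5,6,7}→18
  placing 0:c first → 21 extensions
  placing 1:z first → 21 extensions
  placing 7:x first → 6 extensions
total linear extensions = 48

48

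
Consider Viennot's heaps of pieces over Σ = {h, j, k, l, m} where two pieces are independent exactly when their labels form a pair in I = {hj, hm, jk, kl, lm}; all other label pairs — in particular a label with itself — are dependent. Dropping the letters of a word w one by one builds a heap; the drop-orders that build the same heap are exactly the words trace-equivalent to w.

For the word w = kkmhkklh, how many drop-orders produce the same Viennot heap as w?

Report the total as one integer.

7

#0=k has no predecessor
#1=k depends on [0:k]
#2=m depends on [1:k]
#3=h depends on [1:k]
#4=k depends on [2:m, 3:h]
#5=k depends on [4:k]
#6=l depends on [3:h]
#7=h depends on [5:k, 6:l]
sources: [0:k]
N(rest) = Σ N(rest − s) over sources s of rest; N(one piece) = 1:
  size 1 → [7]=1
  size 2 → [5,7]=1  [6,7]=1
  size 3 → [4,5,7]=1  [5,6,7]=2
  size 4 → [2,4,5,7]=1  [4,5,6,7]=3
  size 5 → [2,4,5,6,7]=4  [3,4,5,6,7]=3
  size 6 → [2,3,4,5,6,7]=7
  first=0(k) contributes 7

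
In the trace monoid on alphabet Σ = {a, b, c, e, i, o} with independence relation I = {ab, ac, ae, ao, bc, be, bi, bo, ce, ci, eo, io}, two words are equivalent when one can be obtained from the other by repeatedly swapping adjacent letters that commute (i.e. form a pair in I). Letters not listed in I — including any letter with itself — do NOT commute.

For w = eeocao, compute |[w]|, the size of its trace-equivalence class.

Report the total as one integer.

piece 0:e — minimal
piece 1:e rests on {0:e}
piece 2:o — minimal
piece 3:c rests on {2:o}
piece 4:a — minimal
piece 5:o rests on {3:c}
minimal pieces: {0:e, 2:o, 4:a}
ways to finish when only these pieces remain (= sum over removing one remaining piece with nothing left below it):
  1 left: {1}→1  {4}→1  {5}→1
  2 left: {0,1}→1  {1,4}→2  {1,5}→2  {3,5}→1  {4,5}→2
  3 left: {0,1,4}→3  {0,1,5}→3  {1,3,5}→3  {1,4,5}→6  {2,3,5}→1  {3,4,5}→3
  4 left: {0,1,3,5}→6  {0,1,4,5}→12  {1,2,3,5}→4  {1,3,4,5}→12  {2,3,4,5}→4
  placing 0:e first → 20 extensions
  placing 2:o first → 30 extensions
  placing 4:a first → 10 extensions
total linear extensions = 60

60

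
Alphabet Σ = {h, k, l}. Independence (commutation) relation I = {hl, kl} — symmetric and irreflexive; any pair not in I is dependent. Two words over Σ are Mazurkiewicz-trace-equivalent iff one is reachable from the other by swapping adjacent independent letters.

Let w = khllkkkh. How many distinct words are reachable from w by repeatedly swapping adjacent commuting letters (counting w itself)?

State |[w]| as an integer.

28

0(k) covers ∅
1(h) covers 0:k
2(l) covers ∅
3(l) covers 2:l
4(k) covers 1:h
5(k) covers 4:k
6(k) covers 5:k
7(h) covers 6:k
floor of heap: 0:k, 2:l
completions by unplaced set U, small U first (add the entries for U minus each lowest piece of U):
  |U|=1: {3}:1  {7}:1
  |U|=2: {2,3}:1  {3,7}:2  {6,7}:1
  |U|=3: {2,3,7}:3  {3,6,7}:3  {5,6,7}:1
  |U|=4: {2,3,6,7}:6  {3,5,6,7}:4  {4,5,6,7}:1
  |U|=5: {1,4,5,6,7}:1  {2,3,5,6,7}:10  {3,4,5,6,7}:5
  |U|=6: {0,1,4,5,6,7}:1  {1,3,4,5,6,7}:6  {2,3,4,5,6,7}:15
  start at 0(k): 21
  start at 2(l): 7
sum over floor = 28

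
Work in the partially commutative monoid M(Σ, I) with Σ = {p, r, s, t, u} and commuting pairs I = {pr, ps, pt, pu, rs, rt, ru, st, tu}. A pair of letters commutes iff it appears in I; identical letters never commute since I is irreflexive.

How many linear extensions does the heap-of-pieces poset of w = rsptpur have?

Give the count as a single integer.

630

0(r) covers ∅
1(s) covers ∅
2(p) covers ∅
3(t) covers ∅
4(p) covers 2:p
5(u) covers 1:s
6(r) covers 0:r
floor of heap: 0:r, 1:s, 2:p, 3:t
completions by unplaced set U, small U first (add the entries for U minus each lowest piece of U):
  |U|=1: {3}:1  {4}:1  {5}:1  {6}:1
  |U|=2: {0,6}:1  {1,5}:1  {2,4}:1  {3,4}:2  {3,5}:2  {3,6}:2  {4,5}:2  {4,6}:2  {5,6}:2
  |U|=3: {0,3,6}:3  {0,4,6}:3  {0,5,6}:3  {1,3,5}:3  {1,4,5}:3  {1,5,6}:3  {2,3,4}:3  {2,4,5}:3  {2,4,6}:3  {3,4,5}:6  {3,4,6}:6  {3,5,6}:6  {4,5,6}:6
  |U|=4: {0,1,5,6}:6  {0,2,4,6}:6  {0,3,4,6}:12  {0,3,5,6}:12  {0,4,5,6}:12  {1,2,4,5}:6  {1,3,4,5}:12  {1,3,5,6}:12  {1,4,5,6}:12  {2,3,4,5}:12  {2,3,4,6}:12  {2,4,5,6}:12  {3,4,5,6}:24
  |U|=5: {0,1,3,5,6}:30  {0,1,4,5,6}:30  {0,2,3,4,6}:30  {0,2,4,5,6}:30  {0,3,4,5,6}:60  {1,2,3,4,5}:30  {1,2,4,5,6}:30  {1,3,4,5,6}:60  {2,3,4,5,6}:60
  start at 0(r): 180
  start at 1(s): 180
  start at 2(p): 180
  start at 3(t): 90
sum over floor = 630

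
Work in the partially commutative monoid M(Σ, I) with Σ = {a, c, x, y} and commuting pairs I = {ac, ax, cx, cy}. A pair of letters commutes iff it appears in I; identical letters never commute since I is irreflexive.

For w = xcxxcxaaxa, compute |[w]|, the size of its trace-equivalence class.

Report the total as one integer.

2520

piece 0:x — minimal
piece 1:c — minimal
piece 2:x rests on {0:x}
piece 3:x rests on {2:x}
piece 4:c rests on {1:c}
piece 5:x rests on {3:x}
piece 6:a — minimal
piece 7:a rests on {6:a}
piece 8:x rests on {5:x}
piece 9:a rests on {7:a}
minimal pieces: {0:x, 1:c, 6:a}
ways to finish when only these pieces remain (= sum over removing one remaining piece with nothing left below it):
  1 left: {4}→1  {8}→1  {9}→1
  2 left: {1,4}→1  {4,8}→2  {4,9}→2  {5,8}→1  {7,9}→1  {8,9}→2
  3 left: {1,4,8}→3  {1,4,9}→3  {3,5,8}→1  {4,5,8}→3  {4,7,9}→3  {4,8,9}→6  {5,8,9}→3  {6,7,9}→1  {7,8,9}→3
  4 left: {1,4,5,8}→6  {1,4,7,9}→6  {1,4,8,9}→12  {2,3,5,8}→1  {3,4,5,8}→4  {3,5,8,9}→4  {4,5,8,9}→12  {4,6,7,9}→4  {4,7,8,9}→12  {5,7,8,9}→6  {6,7,8,9}→4
  5 left: {0,2,3,5,8}→1  {1,3,4,5,8}→10  {1,4,5,8,9}→30  {1,4,6,7,9}→10  {1,4,7,8,9}→30  {2,3,4,5,8}→5  {2,3,5,8,9}→5  {3,4,5,8,9}→20  {3,5,7,8,9}→10  {4,5,7,8,9}→30  {4,6,7,8,9}→20  {5,6,7,8,9}→10
  6 left: {0,2,3,4,5,8}→6  {0,2,3,5,8,9}→6  {1,2,3,4,5,8}→15  {1,3,4,5,8,9}→60  {1,4,5,7,8,9}→90  {1,4,6,7,8,9}→60  {2,3,4,5,8,9}→30  {2,3,5,7,8,9}→15  {3,4,5,7,8,9}→60  {3,5,6,7,8,9}→20  {4,5,6,7,8,9}→60
  7 left: {0,1,2,3,4,5,8}→21  {0,2,3,4,5,8,9}→42  {0,2,3,5,7,8,9}→21  {1,2,3,4,5,8,9}→105  {1,3,4,5,7,8,9}→210  {1,4,5,6,7,8,9}→210  {2,3,4,5,7,8,9}→105  {2,3,5,6,7,8,9}→35  {3,4,5,6,7,8,9}→140
  8 left: {0,1,2,3,4,5,8,9}→168  {0,2,3,4,5,7,8,9}→168  {0,2,3,5,6,7,8,9}→56  {1,2,3,4,5,7,8,9}→420  {1,3,4,5,6,7,8,9}→560  {2,3,4,5,6,7,8,9}→280
  placing 0:x first → 1260 extensions
  placing 1:c first → 504 extensions
  placing 6:a first → 756 extensions
total linear extensions = 2520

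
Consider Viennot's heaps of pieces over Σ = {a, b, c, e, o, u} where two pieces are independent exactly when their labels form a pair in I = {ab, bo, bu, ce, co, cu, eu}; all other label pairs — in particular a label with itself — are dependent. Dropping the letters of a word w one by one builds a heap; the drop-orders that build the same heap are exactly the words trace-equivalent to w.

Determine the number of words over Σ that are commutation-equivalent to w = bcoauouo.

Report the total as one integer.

#0=b has no predecessor
#1=c depends on [0:b]
#2=o has no predecessor
#3=a depends on [1:c, 2:o]
#4=u depends on [3:a]
#5=o depends on [4:u]
#6=u depends on [5:o]
#7=o depends on [6:u]
sources: [0:b, 2:o]
N(rest) = Σ N(rest − s) over sources s of rest; N(one piece) = 1:
  size 1 → [7]=1
  size 2 → [6,7]=1
  size 3 → [5,6,7]=1
  size 4 → [4,5,6,7]=1
  size 5 → [3,4,5,6,7]=1
  size 6 → [1,3,4,5,6,7]=1  [2,3,4,5,6,7]=1
  first=0(b) contributes 2
  first=2(o) contributes 1
|[w]| = 3

3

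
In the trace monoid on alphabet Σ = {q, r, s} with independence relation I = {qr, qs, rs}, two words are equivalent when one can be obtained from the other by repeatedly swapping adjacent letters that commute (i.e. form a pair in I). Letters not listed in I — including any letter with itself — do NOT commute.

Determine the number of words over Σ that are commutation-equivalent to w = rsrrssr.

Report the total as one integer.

drop 0:r onto floor
drop 1:s onto floor
drop 2:r onto {0:r}
drop 3:r onto {2:r}
drop 4:s onto {1:s}
drop 5:s onto {4:s}
drop 6:r onto {3:r}
ground layer = {0:r, 1:s}
drop-orders for the pieces not yet dropped (sum over which currently-grounded one goes next):
  1 to go: {5} 1  {6} 1
  2 to go: {3,6} 1  {4,5} 1  {5,6} 2
  3 to go: {1,4,5} 1  {2,3,6} 1  {3,5,6} 3  {4,5,6} 3
  4 to go: {0,2,3,6} 1  {1,4,5,6} 4  {2,3,5,6} 4  {3,4,5,6} 6
  5 to go: {0,2,3,5,6} 5  {1,3,4,5,6} 10  {2,3,4,5,6} 10
  if 0:r drops first: 20 orders
  if 1:s drops first: 15 orders
heap linearizations: 35

35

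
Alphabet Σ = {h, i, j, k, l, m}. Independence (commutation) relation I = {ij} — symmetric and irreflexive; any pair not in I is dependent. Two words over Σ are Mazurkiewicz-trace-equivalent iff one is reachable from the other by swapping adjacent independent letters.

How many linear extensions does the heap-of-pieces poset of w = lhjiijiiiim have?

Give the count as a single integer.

28

drop 0:l onto floor
drop 1:h onto {0:l}
drop 2:j onto {1:h}
drop 3:i onto {1:h}
drop 4:i onto {3:i}
drop 5:j onto {2:j}
drop 6:i onto {4:i}
drop 7:i onto {6:i}
drop 8:i onto {7:i}
drop 9:i onto {8:i}
drop 10:m onto {5:j, 9:i}
ground layer = {0:l}
drop-orders for the pieces not yet dropped (sum over which currently-grounded one goes next):
  1 to go: {10} 1
  2 to go: {5,10} 1  {9,10} 1
  3 to go: {2,5,10} 1  {5,9,10} 2  {8,9,10} 1
  4 to go: {2,5,9,10} 3  {5,8,9,10} 3  {7,8,9,10} 1
  5 to go: {2,5,8,9,10} 6  {5,7,8,9,10} 4  {6,7,8,9,10} 1
  6 to go: {2,5,7,8,9,10} 10  {4,6,7,8,9,10} 1  {5,6,7,8,9,10} 5
  7 to go: {2,5,6,7,8,9,10} 15  {3,4,6,7,8,9,10} 1  {4,5,6,7,8,9,10} 6
  8 to go: {2,4,5,6,7,8,9,10} 21  {3,4,5,6,7,8,9,10} 7
  9 to go: {2,3,4,5,6,7,8,9,10} 28
  if 0:l drops first: 28 orders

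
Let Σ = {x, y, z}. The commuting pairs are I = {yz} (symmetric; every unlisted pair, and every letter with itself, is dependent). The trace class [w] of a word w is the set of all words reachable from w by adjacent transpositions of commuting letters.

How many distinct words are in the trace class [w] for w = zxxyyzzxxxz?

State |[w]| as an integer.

0(z) covers ∅
1(x) covers 0:z
2(x) covers 1:x
3(y) covers 2:x
4(y) covers 3:y
5(z) covers 2:x
6(z) covers 5:z
7(x) covers 4:y, 6:z
8(x) covers 7:x
9(x) covers 8:x
10(z) covers 9:x
floor of heap: 0:z
completions by unplaced set U, small U first (add the entries for U minus each lowest piece of U):
  |U|=1: {10}:1
  |U|=2: {9,10}:1
  |U|=3: {8,9,10}:1
  |U|=4: {7,8,9,10}:1
  |U|=5: {4,7,8,9,10}:1  {6,7,8,9,10}:1
  |U|=6: {3,4,7,8,9,10}:1  {4,6,7,8,9,10}:2  {5,6,7,8,9,10}:1
  |U|=7: {3,4,6,7,8,9,10}:3  {4,5,6,7,8,9,10}:3
  |U|=8: {3,4,5,6,7,8,9,10}:6
  |U|=9: {2,3,4,5,6,7,8,9,10}:6
  start at 0(z): 6

6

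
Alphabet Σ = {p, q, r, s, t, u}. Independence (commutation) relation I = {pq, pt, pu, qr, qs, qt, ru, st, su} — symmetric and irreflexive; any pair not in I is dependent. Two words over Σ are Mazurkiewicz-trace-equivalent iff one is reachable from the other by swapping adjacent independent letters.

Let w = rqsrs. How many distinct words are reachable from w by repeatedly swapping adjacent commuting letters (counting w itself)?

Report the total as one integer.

0(r) covers ∅
1(q) covers ∅
2(s) covers 0:r
3(r) covers 2:s
4(s) covers 3:r
floor of heap: 0:r, 1:q
completions by unplaced set U, small U first (add the entries for U minus each lowest piece of U):
  |U|=1: {1}:1  {4}:1
  |U|=2: {1,4}:2  {3,4}:1
  |U|=3: {1,3,4}:3  {2,3,4}:1
  start at 0(r): 4
  start at 1(q): 1
sum over floor = 5

5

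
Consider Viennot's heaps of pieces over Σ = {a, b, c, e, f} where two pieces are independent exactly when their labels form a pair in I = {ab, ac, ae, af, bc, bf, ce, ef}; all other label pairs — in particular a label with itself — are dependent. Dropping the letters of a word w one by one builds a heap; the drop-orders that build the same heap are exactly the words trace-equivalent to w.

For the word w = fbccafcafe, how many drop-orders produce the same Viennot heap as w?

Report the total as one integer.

1260

#0=f has no predecessor
#1=b has no predecessor
#2=c depends on [0:f]
#3=c depends on [2:c]
#4=a has no predecessor
#5=f depends on [3:c]
#6=c depends on [5:f]
#7=a depends on [4:a]
#8=f depends on [6:c]
#9=e depends on [1:b]
sources: [0:f, 1:b, 4:a]
N(rest) = Σ N(rest − s) over sources s of rest; N(one piece) = 1:
  size 1 → [7]=1  [8]=1  [9]=1
  size 2 → [1,9]=1  [4,7]=1  [6,8]=1  [7,8]=2  [7,9]=2  [8,9]=2
  size 3 → [1,7,9]=3  [1,8,9]=3  [4,7,8]=3  [4,7,9]=3  [5,6,8]=1  [6,7,8]=3  [6,8,9]=3  [7,8,9]=6
  size 4 → [1,4,7,9]=6  [1,6,8,9]=6  [1,7,8,9]=12  [3,5,6,8]=1  [4,6,7,8]=6  [4,7,8,9]=12  [5,6,7,8]=4  [5,6,8,9]=4  [6,7,8,9]=12
  size 5 → [1,4,7,8,9]=30  [1,5,6,8,9]=10  [1,6,7,8,9]=30  [2,3,5,6,8]=1  [3,5,6,7,8]=5  [3,5,6,8,9]=5  [4,5,6,7,8]=10  [4,6,7,8,9]=30  [5,6,7,8,9]=20
  size 6 → [0,2,3,5,6,8]=1  [1,3,5,6,8,9]=15  [1,4,6,7,8,9]=90  [1,5,6,7,8,9]=60  [2,3,5,6,7,8]=6  [2,3,5,6,8,9]=6  [3,4,5,6,7,8]=15  [3,5,6,7,8,9]=30  [4,5,6,7,8,9]=60
  size 7 → [0,2,3,5,6,7,8]=7  [0,2,3,5,6,8,9]=7  [1,2,3,5,6,8,9]=21  [1,3,5,6,7,8,9]=105  [1,4,5,6,7,8,9]=210  [2,3,4,5,6,7,8]=21  [2,3,5,6,7,8,9]=42  [3,4,5,6,7,8,9]=105
  size 8 → [0,1,2,3,5,6,8,9]=28  [0,2,3,4,5,6,7,8]=28  [0,2,3,5,6,7,8,9]=56  [1,2,3,5,6,7,8,9]=168  [1,3,4,5,6,7,8,9]=420  [2,3,4,5,6,7,8,9]=168
  first=0(f) contributes 756
  first=1(b) contributes 252
  first=4(a) contributes 252
|[w]| = 1260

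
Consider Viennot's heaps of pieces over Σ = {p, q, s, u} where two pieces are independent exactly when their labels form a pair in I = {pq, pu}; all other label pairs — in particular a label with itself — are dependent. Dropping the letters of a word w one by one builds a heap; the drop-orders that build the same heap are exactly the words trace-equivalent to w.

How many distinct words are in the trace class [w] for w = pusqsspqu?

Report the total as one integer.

0(p) covers ∅
1(u) covers ∅
2(s) covers 0:p, 1:u
3(q) covers 2:s
4(s) covers 3:q
5(s) covers 4:s
6(p) covers 5:s
7(q) covers 5:s
8(u) covers 7:q
floor of heap: 0:p, 1:u
completions by unplaced set U, small U first (add the entries for U minus each lowest piece of U):
  |U|=1: {6}:1  {8}:1
  |U|=2: {6,8}:2  {7,8}:1
  |U|=3: {6,7,8}:3
  |U|=4: {5,6,7,8}:3
  |U|=5: {4,5,6,7,8}:3
  |U|=6: {3,4,5,6,7,8}:3
  |U|=7: {2,3,4,5,6,7,8}:3
  start at 0(p): 3
  start at 1(u): 3
sum over floor = 6

6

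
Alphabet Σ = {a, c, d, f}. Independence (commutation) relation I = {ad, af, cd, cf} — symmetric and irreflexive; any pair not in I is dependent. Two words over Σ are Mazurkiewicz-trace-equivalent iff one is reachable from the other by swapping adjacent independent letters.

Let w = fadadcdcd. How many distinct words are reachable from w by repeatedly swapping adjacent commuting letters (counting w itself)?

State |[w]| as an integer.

126

drop 0:f onto floor
drop 1:a onto floor
drop 2:d onto {0:f}
drop 3:a onto {1:a}
drop 4:d onto {2:d}
drop 5:c onto {3:a}
drop 6:d onto {4:d}
drop 7:c onto {5:c}
drop 8:d onto {6:d}
ground layer = {0:f, 1:a}
drop-orders for the pieces not yet dropped (sum over which currently-grounded one goes next):
  1 to go: {7} 1  {8} 1
  2 to go: {5,7} 1  {6,8} 1  {7,8} 2
  3 to go: {3,5,7} 1  {4,6,8} 1  {5,7,8} 3  {6,7,8} 3
  4 to go: {1,3,5,7} 1  {2,4,6,8} 1  {3,5,7,8} 4  {4,6,7,8} 4  {5,6,7,8} 6
  5 to go: {0,2,4,6,8} 1  {1,3,5,7,8} 5  {2,4,6,7,8} 5  {3,5,6,7,8} 10  {4,5,6,7,8} 10
  6 to go: {0,2,4,6,7,8} 6  {1,3,5,6,7,8} 15  {2,4,5,6,7,8} 15  {3,4,5,6,7,8} 20
  7 to go: {0,2,4,5,6,7,8} 21  {1,3,4,5,6,7,8} 35  {2,3,4,5,6,7,8} 35
  if 0:f drops first: 70 orders
  if 1:a drops first: 56 orders
heap linearizations: 126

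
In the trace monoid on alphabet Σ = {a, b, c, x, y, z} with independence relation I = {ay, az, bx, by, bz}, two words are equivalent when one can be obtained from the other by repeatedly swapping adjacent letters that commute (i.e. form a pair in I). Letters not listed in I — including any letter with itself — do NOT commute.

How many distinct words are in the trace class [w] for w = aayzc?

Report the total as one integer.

drop 0:a onto floor
drop 1:a onto {0:a}
drop 2:y onto floor
drop 3:z onto {2:y}
drop 4:c onto {1:a, 3:z}
ground layer = {0:a, 2:y}
drop-orders for the pieces not yet dropped (sum over which currently-grounded one goes next):
  1 to go: {4} 1
  2 to go: {1,4} 1  {3,4} 1
  3 to go: {0,1,4} 1  {1,3,4} 2  {2,3,4} 1
  if 0:a drops first: 3 orders
  if 2:y drops first: 3 orders
heap linearizations: 6

6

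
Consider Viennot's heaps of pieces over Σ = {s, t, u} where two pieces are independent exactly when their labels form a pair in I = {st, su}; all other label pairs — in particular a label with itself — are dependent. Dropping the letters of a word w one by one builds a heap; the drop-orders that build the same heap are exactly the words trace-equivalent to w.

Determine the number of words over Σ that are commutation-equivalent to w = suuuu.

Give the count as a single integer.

5

0(s) covers ∅
1(u) covers ∅
2(u) covers 1:u
3(u) covers 2:u
4(u) covers 3:u
floor of heap: 0:s, 1:u
completions by unplaced set U, small U first (add the entries for U minus each lowest piece of U):
  |U|=1: {0}:1  {4}:1
  |U|=2: {0,4}:2  {3,4}:1
  |U|=3: {0,3,4}:3  {2,3,4}:1
  start at 0(s): 1
  start at 1(u): 4
sum over floor = 5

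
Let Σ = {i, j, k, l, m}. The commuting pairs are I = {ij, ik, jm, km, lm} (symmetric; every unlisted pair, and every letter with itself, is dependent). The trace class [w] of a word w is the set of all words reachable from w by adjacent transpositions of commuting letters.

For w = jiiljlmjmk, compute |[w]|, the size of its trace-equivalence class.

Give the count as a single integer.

drop 0:j onto floor
drop 1:i onto floor
drop 2:i onto {1:i}
drop 3:l onto {0:j, 2:i}
drop 4:j onto {3:l}
drop 5:l onto {4:j}
drop 6:m onto {2:i}
drop 7:j onto {5:l}
drop 8:m onto {6:m}
drop 9:k onto {7:j}
ground layer = {0:j, 1:i}
drop-orders for the pieces not yet dropped (sum over which currently-grounded one goes next):
  1 to go: {8} 1  {9} 1
  2 to go: {6,8} 1  {7,9} 1  {8,9} 2
  3 to go: {5,7,9} 1  {6,8,9} 3  {7,8,9} 3
  4 to go: {4,5,7,9} 1  {5,7,8,9} 4  {6,7,8,9} 6
  5 to go: {3,4,5,7,9} 1  {4,5,7,8,9} 5  {5,6,7,8,9} 10
  6 to go: {0,3,4,5,7,9} 1  {3,4,5,7,8,9} 6  {4,5,6,7,8,9} 15
  7 to go: {0,3,4,5,7,8,9} 7  {3,4,5,6,7,8,9} 21
  8 to go: {0,3,4,5,6,7,8,9} 28  {2,3,4,5,6,7,8,9} 21
  if 0:j drops first: 21 orders
  if 1:i drops first: 49 orders
heap linearizations: 70

70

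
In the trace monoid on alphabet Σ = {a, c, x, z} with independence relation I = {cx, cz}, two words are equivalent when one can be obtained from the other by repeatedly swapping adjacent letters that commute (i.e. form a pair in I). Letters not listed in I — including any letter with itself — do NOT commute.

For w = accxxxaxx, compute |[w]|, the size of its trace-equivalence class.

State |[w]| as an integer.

#0=a has no predecessor
#1=c depends on [0:a]
#2=c depends on [1:c]
#3=x depends on [0:a]
#4=x depends on [3:x]
#5=x depends on [4:x]
#6=a depends on [2:c, 5:x]
#7=x depends on [6:a]
#8=x depends on [7:x]
sources: [0:a]
N(rest) = Σ N(rest − s) over sources s of rest; N(one piece) = 1:
  size 1 → [8]=1
  size 2 → [7,8]=1
  size 3 → [6,7,8]=1
  size 4 → [2,6,7,8]=1  [5,6,7,8]=1
  size 5 → [1,2,6,7,8]=1  [2,5,6,7,8]=2  [4,5,6,7,8]=1
  size 6 → [1,2,5,6,7,8]=3  [2,4,5,6,7,8]=3  [3,4,5,6,7,8]=1
  size 7 → [1,2,4,5,6,7,8]=6  [2,3,4,5,6,7,8]=4
  first=0(a) contributes 10

10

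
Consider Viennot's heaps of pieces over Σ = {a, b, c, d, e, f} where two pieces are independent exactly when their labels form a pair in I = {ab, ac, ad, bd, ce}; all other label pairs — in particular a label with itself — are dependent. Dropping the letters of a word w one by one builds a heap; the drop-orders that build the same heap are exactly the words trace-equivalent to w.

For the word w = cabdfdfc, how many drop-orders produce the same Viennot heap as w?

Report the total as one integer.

8

piece 0:c — minimal
piece 1:a — minimal
piece 2:b rests on {0:c}
piece 3:d rests on {0:c}
piece 4:f rests on {1:a, 2:b, 3:d}
piece 5:d rests on {4:f}
piece 6:f rests on {5:d}
piece 7:c rests on {6:f}
minimal pieces: {0:c, 1:a}
ways to finish when only these pieces remain (= sum over removing one remaining piece with nothing left below it):
  1 left: {7}→1
  2 left: {6,7}→1
  3 left: {5,6,7}→1
  4 left: {4,5,6,7}→1
  5 left: {1,4,5,6,7}→1  {2,4,5,6,7}→1  {3,4,5,6,7}→1
  6 left: {1,2,4,5,6,7}→2  {1,3,4,5,6,7}→2  {2,3,4,5,6,7}→2
  placing 0:c first → 6 extensions
  placing 1:a first → 2 extensions
total linear extensions = 8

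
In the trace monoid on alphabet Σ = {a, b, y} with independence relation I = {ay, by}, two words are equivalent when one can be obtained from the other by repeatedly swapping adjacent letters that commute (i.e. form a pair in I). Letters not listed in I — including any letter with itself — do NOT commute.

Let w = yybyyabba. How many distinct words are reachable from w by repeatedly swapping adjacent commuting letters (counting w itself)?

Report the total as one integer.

126

drop 0:y onto floor
drop 1:y onto {0:y}
drop 2:b onto floor
drop 3:y onto {1:y}
drop 4:y onto {3:y}
drop 5:a onto {2:b}
drop 6:b onto {5:a}
drop 7:b onto {6:b}
drop 8:a onto {7:b}
ground layer = {0:y, 2:b}
drop-orders for the pieces not yet dropped (sum over which currently-grounded one goes next):
  1 to go: {4} 1  {8} 1
  2 to go: {3,4} 1  {4,8} 2  {7,8} 1
  3 to go: {1,3,4} 1  {3,4,8} 3  {4,7,8} 3  {6,7,8} 1
  4 to go: {0,1,3,4} 1  {1,3,4,8} 4  {3,4,7,8} 6  {4,6,7,8} 4  {5,6,7,8} 1
  5 to go: {0,1,3,4,8} 5  {1,3,4,7,8} 10  {2,5,6,7,8} 1  {3,4,6,7,8} 10  {4,5,6,7,8} 5
  6 to go: {0,1,3,4,7,8} 15  {1,3,4,6,7,8} 20  {2,4,5,6,7,8} 6  {3,4,5,6,7,8} 15
  7 to go: {0,1,3,4,6,7,8} 35  {1,3,4,5,6,7,8} 35  {2,3,4,5,6,7,8} 21
  if 0:y drops first: 56 orders
  if 2:b drops first: 70 orders
heap linearizations: 126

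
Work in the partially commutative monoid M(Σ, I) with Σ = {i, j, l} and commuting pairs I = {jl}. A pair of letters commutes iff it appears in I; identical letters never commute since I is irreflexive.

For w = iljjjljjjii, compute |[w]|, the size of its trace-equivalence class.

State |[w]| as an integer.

28

#0=i has no predecessor
#1=l depends on [0:i]
#2=j depends on [0:i]
#3=j depends on [2:j]
#4=j depends on [3:j]
#5=l depends on [1:l]
#6=j depends on [4:j]
#7=j depends on [6:j]
#8=j depends on [7:j]
#9=i depends on [5:l, 8:j]
#10=i depends on [9:i]
sources: [0:i]
N(rest) = Σ N(rest − s) over sources s of rest; N(one piece) = 1:
  size 1 → [10]=1
  size 2 → [9,10]=1
  size 3 → [5,9,10]=1  [8,9,10]=1
  size 4 → [1,5,9,10]=1  [5,8,9,10]=2  [7,8,9,10]=1
  size 5 → [1,5,8,9,10]=3  [5,7,8,9,10]=3  [6,7,8,9,10]=1
  size 6 → [1,5,7,8,9,10]=6  [4,6,7,8,9,10]=1  [5,6,7,8,9,10]=4
  size 7 → [1,5,6,7,8,9,10]=10  [3,4,6,7,8,9,10]=1  [4,5,6,7,8,9,10]=5
  size 8 → [1,4,5,6,7,8,9,10]=15  [2,3,4,6,7,8,9,10]=1  [3,4,5,6,7,8,9,10]=6
  size 9 → [1,3,4,5,6,7,8,9,10]=21  [2,3,4,5,6,7,8,9,10]=7
  first=0(i) contributes 28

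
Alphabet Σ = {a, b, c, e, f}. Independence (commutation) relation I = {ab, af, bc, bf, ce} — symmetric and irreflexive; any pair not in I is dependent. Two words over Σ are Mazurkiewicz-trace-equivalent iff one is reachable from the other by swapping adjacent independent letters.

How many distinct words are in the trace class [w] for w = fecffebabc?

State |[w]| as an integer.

0(f) covers ∅
1(e) covers 0:f
2(c) covers 0:f
3(f) covers 1:e, 2:c
4(f) covers 3:f
5(e) covers 4:f
6(b) covers 5:e
7(a) covers 5:e
8(b) covers 6:b
9(c) covers 7:a
floor of heap: 0:f
completions by unplaced set U, small U first (add the entries for U minus each lowest piece of U):
  |U|=1: {8}:1  {9}:1
  |U|=2: {6,8}:1  {7,9}:1  {8,9}:2
  |U|=3: {6,8,9}:3  {7,8,9}:3
  |U|=4: {6,7,8,9}:6
  |U|=5: {5,6,7,8,9}:6
  |U|=6: {4,5,6,7,8,9}:6
  |U|=7: {3,4,5,6,7,8,9}:6
  |U|=8: {1,3,4,5,6,7,8,9}:6  {2,3,4,5,6,7,8,9}:6
  start at 0(f): 12

12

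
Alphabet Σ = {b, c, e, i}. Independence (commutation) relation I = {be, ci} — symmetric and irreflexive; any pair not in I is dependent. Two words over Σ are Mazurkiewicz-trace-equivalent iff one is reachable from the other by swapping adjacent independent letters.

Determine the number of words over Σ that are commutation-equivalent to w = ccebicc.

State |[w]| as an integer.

piece 0:c — minimal
piece 1:c rests on {0:c}
piece 2:e rests on {1:c}
piece 3:b rests on {1:c}
piece 4:i rests on {2:e, 3:b}
piece 5:c rests on {2:e, 3:b}
piece 6:c rests on {5:c}
minimal pieces: {0:c}
ways to finish when only these pieces remain (= sum over removing one remaining piece with nothing left below it):
  1 left: {4}→1  {6}→1
  2 left: {4,6}→2  {5,6}→1
  3 left: {4,5,6}→3
  4 left: {2,4,5,6}→3  {3,4,5,6}→3
  5 left: {2,3,4,5,6}→6
  placing 0:c first → 6 extensions

6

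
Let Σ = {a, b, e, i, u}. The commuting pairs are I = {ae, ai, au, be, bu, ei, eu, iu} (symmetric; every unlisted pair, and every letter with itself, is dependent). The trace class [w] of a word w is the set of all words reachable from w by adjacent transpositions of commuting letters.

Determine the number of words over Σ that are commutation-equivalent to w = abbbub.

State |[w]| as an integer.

drop 0:a onto floor
drop 1:b onto {0:a}
drop 2:b onto {1:b}
drop 3:b onto {2:b}
drop 4:u onto floor
drop 5:b onto {3:b}
ground layer = {0:a, 4:u}
drop-orders for the pieces not yet dropped (sum over which currently-grounded one goes next):
  1 to go: {4} 1  {5} 1
  2 to go: {3,5} 1  {4,5} 2
  3 to go: {2,3,5} 1  {3,4,5} 3
  4 to go: {1,2,3,5} 1  {2,3,4,5} 4
  if 0:a drops first: 5 orders
  if 4:u drops first: 1 orders
heap linearizations: 6

6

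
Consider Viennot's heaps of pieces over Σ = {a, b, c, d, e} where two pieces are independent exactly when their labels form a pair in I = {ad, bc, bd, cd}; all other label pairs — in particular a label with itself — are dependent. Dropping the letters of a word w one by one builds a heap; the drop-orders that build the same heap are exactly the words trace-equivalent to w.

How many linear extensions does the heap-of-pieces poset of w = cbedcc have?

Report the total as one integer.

6

#0=c has no predecessor
#1=b has no predecessor
#2=e depends on [0:c, 1:b]
#3=d depends on [2:e]
#4=c depends on [2:e]
#5=c depends on [4:c]
sources: [0:c, 1:b]
N(rest) = Σ N(rest − s) over sources s of rest; N(one piece) = 1:
  size 1 → [3]=1  [5]=1
  size 2 → [3,5]=2  [4,5]=1
  size 3 → [3,4,5]=3
  size 4 → [2,3,4,5]=3
  first=0(c) contributes 3
  first=1(b) contributes 3
|[w]| = 6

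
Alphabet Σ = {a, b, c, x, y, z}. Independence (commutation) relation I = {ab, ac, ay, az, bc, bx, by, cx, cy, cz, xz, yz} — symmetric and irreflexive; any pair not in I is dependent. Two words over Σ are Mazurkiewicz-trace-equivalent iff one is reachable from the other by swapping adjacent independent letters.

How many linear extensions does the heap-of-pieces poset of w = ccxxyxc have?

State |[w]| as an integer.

35

piece 0:c — minimal
piece 1:c rests on {0:c}
piece 2:x — minimal
piece 3:x rests on {2:x}
piece 4:y rests on {3:x}
piece 5:x rests on {4:y}
piece 6:c rests on {1:c}
minimal pieces: {0:c, 2:x}
ways to finish when only these pieces remain (= sum over removing one remaining piece with nothing left below it):
  1 left: {5}→1  {6}→1
  2 left: {1,6}→1  {4,5}→1  {5,6}→2
  3 left: {0,1,6}→1  {1,5,6}→3  {3,4,5}→1  {4,5,6}→3
  4 left: {0,1,5,6}→4  {1,4,5,6}→6  {2,3,4,5}→1  {3,4,5,6}→4
  5 left: {0,1,4,5,6}→10  {1,3,4,5,6}→10  {2,3,4,5,6}→5
  placing 0:c first → 15 extensions
  placing 2:x first → 20 extensions
total linear extensions = 35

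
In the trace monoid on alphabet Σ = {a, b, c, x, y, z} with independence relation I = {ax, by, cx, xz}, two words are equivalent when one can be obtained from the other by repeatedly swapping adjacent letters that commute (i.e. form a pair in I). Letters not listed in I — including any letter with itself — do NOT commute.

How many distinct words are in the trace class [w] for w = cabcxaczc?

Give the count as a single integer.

0(c) covers ∅
1(a) covers 0:c
2(b) covers 1:a
3(c) covers 2:b
4(x) covers 2:b
5(a) covers 3:c
6(c) covers 5:a
7(z) covers 6:c
8(c) covers 7:z
floor of heap: 0:c
completions by unplaced set U, small U first (add the entries for U minus each lowest piece of U):
  |U|=1: {4}:1  {8}:1
  |U|=2: {4,8}:2  {7,8}:1
  |U|=3: {4,7,8}:3  {6,7,8}:1
  |U|=4: {4,6,7,8}:4  {5,6,7,8}:1
  |U|=5: {3,5,6,7,8}:1  {4,5,6,7,8}:5
  |U|=6: {3,4,5,6,7,8}:6
  |U|=7: {2,3,4,5,6,7,8}:6
  start at 0(c): 6

6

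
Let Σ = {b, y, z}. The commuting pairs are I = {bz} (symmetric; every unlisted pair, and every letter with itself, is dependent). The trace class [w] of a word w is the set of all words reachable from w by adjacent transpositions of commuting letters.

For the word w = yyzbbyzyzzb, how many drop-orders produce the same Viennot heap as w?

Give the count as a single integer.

9

drop 0:y onto floor
drop 1:y onto {0:y}
drop 2:z onto {1:y}
drop 3:b onto {1:y}
drop 4:b onto {3:b}
drop 5:y onto {2:z, 4:b}
drop 6:z onto {5:y}
drop 7:y onto {6:z}
drop 8:z onto {7:y}
drop 9:z onto {8:z}
drop 10:b onto {7:y}
ground layer = {0:y}
drop-orders for the pieces not yet dropped (sum over which currently-grounded one goes next):
  1 to go: {9} 1  {10} 1
  2 to go: {8,9} 1  {9,10} 2
  3 to go: {8,9,10} 3
  4 to go: {7,8,9,10} 3
  5 to go: {6,7,8,9,10} 3
  6 to go: {5,6,7,8,9,10} 3
  7 to go: {2,5,6,7,8,9,10} 3  {4,5,6,7,8,9,10} 3
  8 to go: {2,4,5,6,7,8,9,10} 6  {3,4,5,6,7,8,9,10} 3
  9 to go: {2,3,4,5,6,7,8,9,10} 9
  if 0:y drops first: 9 orders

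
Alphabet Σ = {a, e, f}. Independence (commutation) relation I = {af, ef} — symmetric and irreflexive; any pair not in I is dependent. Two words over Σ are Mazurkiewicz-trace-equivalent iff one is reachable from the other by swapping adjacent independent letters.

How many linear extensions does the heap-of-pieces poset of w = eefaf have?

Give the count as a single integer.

piece 0:e — minimal
piece 1:e rests on {0:e}
piece 2:f — minimal
piece 3:a rests on {1:e}
piece 4:f rests on {2:f}
minimal pieces: {0:e, 2:f}
ways to finish when only these pieces remain (= sum over removing one remaining piece with nothing left below it):
  1 left: {3}→1  {4}→1
  2 left: {1,3}→1  {2,4}→1  {3,4}→2
  3 left: {0,1,3}→1  {1,3,4}→3  {2,3,4}→3
  placing 0:e first → 6 extensions
  placing 2:f first → 4 extensions
total linear extensions = 10

10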